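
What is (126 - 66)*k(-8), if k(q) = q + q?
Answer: -960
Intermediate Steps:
k(q) = 2*q
(126 - 66)*k(-8) = (126 - 66)*(2*(-8)) = 60*(-16) = -960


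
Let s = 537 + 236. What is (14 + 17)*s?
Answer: 23963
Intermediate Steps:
s = 773
(14 + 17)*s = (14 + 17)*773 = 31*773 = 23963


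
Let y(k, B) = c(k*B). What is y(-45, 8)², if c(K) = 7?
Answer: 49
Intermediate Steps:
y(k, B) = 7
y(-45, 8)² = 7² = 49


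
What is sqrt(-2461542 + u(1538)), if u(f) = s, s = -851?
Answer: I*sqrt(2462393) ≈ 1569.2*I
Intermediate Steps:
u(f) = -851
sqrt(-2461542 + u(1538)) = sqrt(-2461542 - 851) = sqrt(-2462393) = I*sqrt(2462393)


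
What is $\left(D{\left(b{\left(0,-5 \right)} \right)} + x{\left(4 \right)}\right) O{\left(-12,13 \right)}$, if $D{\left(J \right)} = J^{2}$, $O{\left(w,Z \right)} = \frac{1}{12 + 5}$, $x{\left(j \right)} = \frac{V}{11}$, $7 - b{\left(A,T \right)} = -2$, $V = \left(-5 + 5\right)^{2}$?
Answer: $\frac{81}{17} \approx 4.7647$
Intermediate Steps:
$V = 0$ ($V = 0^{2} = 0$)
$b{\left(A,T \right)} = 9$ ($b{\left(A,T \right)} = 7 - -2 = 7 + 2 = 9$)
$x{\left(j \right)} = 0$ ($x{\left(j \right)} = \frac{0}{11} = 0 \cdot \frac{1}{11} = 0$)
$O{\left(w,Z \right)} = \frac{1}{17}$
$\left(D{\left(b{\left(0,-5 \right)} \right)} + x{\left(4 \right)}\right) O{\left(-12,13 \right)} = \left(9^{2} + 0\right) \frac{1}{17} = \left(81 + 0\right) \frac{1}{17} = 81 \cdot \frac{1}{17} = \frac{81}{17}$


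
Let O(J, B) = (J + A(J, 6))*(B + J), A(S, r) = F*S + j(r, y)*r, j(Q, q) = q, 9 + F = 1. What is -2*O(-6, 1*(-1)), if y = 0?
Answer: 588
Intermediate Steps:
F = -8 (F = -9 + 1 = -8)
A(S, r) = -8*S (A(S, r) = -8*S + 0*r = -8*S + 0 = -8*S)
O(J, B) = -7*J*(B + J) (O(J, B) = (J - 8*J)*(B + J) = (-7*J)*(B + J) = -7*J*(B + J))
-2*O(-6, 1*(-1)) = -14*(-6)*(-(-1) - 1*(-6)) = -14*(-6)*(-1*(-1) + 6) = -14*(-6)*(1 + 6) = -14*(-6)*7 = -2*(-294) = 588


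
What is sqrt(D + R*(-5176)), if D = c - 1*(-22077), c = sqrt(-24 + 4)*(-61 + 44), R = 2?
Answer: sqrt(11725 - 34*I*sqrt(5)) ≈ 108.28 - 0.3511*I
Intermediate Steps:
c = -34*I*sqrt(5) (c = sqrt(-20)*(-17) = (2*I*sqrt(5))*(-17) = -34*I*sqrt(5) ≈ -76.026*I)
D = 22077 - 34*I*sqrt(5) (D = -34*I*sqrt(5) - 1*(-22077) = -34*I*sqrt(5) + 22077 = 22077 - 34*I*sqrt(5) ≈ 22077.0 - 76.026*I)
sqrt(D + R*(-5176)) = sqrt((22077 - 34*I*sqrt(5)) + 2*(-5176)) = sqrt((22077 - 34*I*sqrt(5)) - 10352) = sqrt(11725 - 34*I*sqrt(5))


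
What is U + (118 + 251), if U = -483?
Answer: -114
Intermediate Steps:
U + (118 + 251) = -483 + (118 + 251) = -483 + 369 = -114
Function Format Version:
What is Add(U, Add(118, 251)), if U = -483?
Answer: -114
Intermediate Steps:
Add(U, Add(118, 251)) = Add(-483, Add(118, 251)) = Add(-483, 369) = -114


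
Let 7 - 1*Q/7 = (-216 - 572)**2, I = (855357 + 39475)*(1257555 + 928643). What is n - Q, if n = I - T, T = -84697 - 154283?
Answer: 1956284514275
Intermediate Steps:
I = 1956279928736 (I = 894832*2186198 = 1956279928736)
T = -238980
Q = -4346559 (Q = 49 - 7*(-216 - 572)**2 = 49 - 7*(-788)**2 = 49 - 7*620944 = 49 - 4346608 = -4346559)
n = 1956280167716 (n = 1956279928736 - 1*(-238980) = 1956279928736 + 238980 = 1956280167716)
n - Q = 1956280167716 - 1*(-4346559) = 1956280167716 + 4346559 = 1956284514275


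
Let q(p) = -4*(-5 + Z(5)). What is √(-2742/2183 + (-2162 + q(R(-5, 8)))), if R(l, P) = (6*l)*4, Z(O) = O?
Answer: 22*I*√21299531/2183 ≈ 46.511*I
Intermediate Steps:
R(l, P) = 24*l
q(p) = 0 (q(p) = -4*(-5 + 5) = -4*0 = 0)
√(-2742/2183 + (-2162 + q(R(-5, 8)))) = √(-2742/2183 + (-2162 + 0)) = √(-2742*1/2183 - 2162) = √(-2742/2183 - 2162) = √(-4722388/2183) = 22*I*√21299531/2183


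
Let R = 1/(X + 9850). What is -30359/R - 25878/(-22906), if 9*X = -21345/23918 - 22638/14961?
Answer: -3676528238324312676673/12294928286082 ≈ -2.9903e+8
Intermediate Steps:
X = -286932743/1073511594 (X = (-21345/23918 - 22638/14961)/9 = (-21345*1/23918 - 22638*1/14961)/9 = (-21345/23918 - 7546/4987)/9 = (⅑)*(-286932743/119279066) = -286932743/1073511594 ≈ -0.26728)
R = 1073511594/10573802268157 (R = 1/(-286932743/1073511594 + 9850) = 1/(10573802268157/1073511594) = 1073511594/10573802268157 ≈ 0.00010153)
-30359/R - 25878/(-22906) = -30359/1073511594/10573802268157 - 25878/(-22906) = -30359*10573802268157/1073511594 - 25878*(-1/22906) = -321010063058978363/1073511594 + 12939/11453 = -3676528238324312676673/12294928286082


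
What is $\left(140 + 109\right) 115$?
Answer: $28635$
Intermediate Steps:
$\left(140 + 109\right) 115 = 249 \cdot 115 = 28635$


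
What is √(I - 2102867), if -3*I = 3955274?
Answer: 5*I*√1231665/3 ≈ 1849.7*I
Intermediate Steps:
I = -3955274/3 (I = -⅓*3955274 = -3955274/3 ≈ -1.3184e+6)
√(I - 2102867) = √(-3955274/3 - 2102867) = √(-10263875/3) = 5*I*√1231665/3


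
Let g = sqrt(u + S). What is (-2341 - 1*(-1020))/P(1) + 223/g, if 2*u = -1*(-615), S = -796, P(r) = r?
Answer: -1321 - 223*I*sqrt(1954)/977 ≈ -1321.0 - 10.09*I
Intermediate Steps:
u = 615/2 (u = (-1*(-615))/2 = (1/2)*615 = 615/2 ≈ 307.50)
g = I*sqrt(1954)/2 (g = sqrt(615/2 - 796) = sqrt(-977/2) = I*sqrt(1954)/2 ≈ 22.102*I)
(-2341 - 1*(-1020))/P(1) + 223/g = (-2341 - 1*(-1020))/1 + 223/((I*sqrt(1954)/2)) = (-2341 + 1020)*1 + 223*(-I*sqrt(1954)/977) = -1321*1 - 223*I*sqrt(1954)/977 = -1321 - 223*I*sqrt(1954)/977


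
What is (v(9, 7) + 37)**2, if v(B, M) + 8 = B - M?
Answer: 961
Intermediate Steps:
v(B, M) = -8 + B - M (v(B, M) = -8 + (B - M) = -8 + B - M)
(v(9, 7) + 37)**2 = ((-8 + 9 - 1*7) + 37)**2 = ((-8 + 9 - 7) + 37)**2 = (-6 + 37)**2 = 31**2 = 961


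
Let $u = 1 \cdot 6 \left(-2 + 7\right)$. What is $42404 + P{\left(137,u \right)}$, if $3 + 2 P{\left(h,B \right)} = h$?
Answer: $42471$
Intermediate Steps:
$u = 30$ ($u = 6 \cdot 5 = 30$)
$P{\left(h,B \right)} = - \frac{3}{2} + \frac{h}{2}$
$42404 + P{\left(137,u \right)} = 42404 + \left(- \frac{3}{2} + \frac{1}{2} \cdot 137\right) = 42404 + \left(- \frac{3}{2} + \frac{137}{2}\right) = 42404 + 67 = 42471$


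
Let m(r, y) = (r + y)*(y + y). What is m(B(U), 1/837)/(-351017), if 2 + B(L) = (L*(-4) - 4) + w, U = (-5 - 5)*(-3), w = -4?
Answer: 217618/245911628673 ≈ 8.8494e-7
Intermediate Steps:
U = 30 (U = -10*(-3) = 30)
B(L) = -10 - 4*L (B(L) = -2 + ((L*(-4) - 4) - 4) = -2 + ((-4*L - 4) - 4) = -2 + ((-4 - 4*L) - 4) = -2 + (-8 - 4*L) = -10 - 4*L)
m(r, y) = 2*y*(r + y) (m(r, y) = (r + y)*(2*y) = 2*y*(r + y))
m(B(U), 1/837)/(-351017) = (2*((-10 - 4*30) + 1/837)/837)/(-351017) = (2*(1/837)*((-10 - 120) + 1/837))*(-1/351017) = (2*(1/837)*(-130 + 1/837))*(-1/351017) = (2*(1/837)*(-108809/837))*(-1/351017) = -217618/700569*(-1/351017) = 217618/245911628673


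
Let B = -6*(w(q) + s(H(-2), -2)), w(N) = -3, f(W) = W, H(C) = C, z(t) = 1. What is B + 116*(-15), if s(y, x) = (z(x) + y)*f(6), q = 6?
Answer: -1686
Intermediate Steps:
s(y, x) = 6 + 6*y (s(y, x) = (1 + y)*6 = 6 + 6*y)
B = 54 (B = -6*(-3 + (6 + 6*(-2))) = -6*(-3 + (6 - 12)) = -6*(-3 - 6) = -6*(-9) = 54)
B + 116*(-15) = 54 + 116*(-15) = 54 - 1740 = -1686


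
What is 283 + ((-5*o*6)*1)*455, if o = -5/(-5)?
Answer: -13367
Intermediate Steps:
o = 1 (o = -5*(-1/5) = 1)
283 + ((-5*o*6)*1)*455 = 283 + ((-5*1*6)*1)*455 = 283 + (-5*6*1)*455 = 283 - 30*1*455 = 283 - 30*455 = 283 - 13650 = -13367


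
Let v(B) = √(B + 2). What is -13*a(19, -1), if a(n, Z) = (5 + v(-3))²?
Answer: -312 - 130*I ≈ -312.0 - 130.0*I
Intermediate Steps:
v(B) = √(2 + B)
a(n, Z) = (5 + I)² (a(n, Z) = (5 + √(2 - 3))² = (5 + √(-1))² = (5 + I)²)
-13*a(19, -1) = -13*(5 + I)²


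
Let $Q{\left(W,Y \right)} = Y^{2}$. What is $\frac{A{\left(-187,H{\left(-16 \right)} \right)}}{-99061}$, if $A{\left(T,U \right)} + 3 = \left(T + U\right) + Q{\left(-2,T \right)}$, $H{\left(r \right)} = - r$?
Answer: $- \frac{34795}{99061} \approx -0.35125$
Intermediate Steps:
$A{\left(T,U \right)} = -3 + T + U + T^{2}$ ($A{\left(T,U \right)} = -3 + \left(\left(T + U\right) + T^{2}\right) = -3 + \left(T + U + T^{2}\right) = -3 + T + U + T^{2}$)
$\frac{A{\left(-187,H{\left(-16 \right)} \right)}}{-99061} = \frac{-3 - 187 - -16 + \left(-187\right)^{2}}{-99061} = \left(-3 - 187 + 16 + 34969\right) \left(- \frac{1}{99061}\right) = 34795 \left(- \frac{1}{99061}\right) = - \frac{34795}{99061}$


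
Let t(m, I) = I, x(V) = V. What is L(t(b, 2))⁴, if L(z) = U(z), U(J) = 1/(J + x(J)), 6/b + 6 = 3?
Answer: 1/256 ≈ 0.0039063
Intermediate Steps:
b = -2 (b = 6/(-6 + 3) = 6/(-3) = 6*(-⅓) = -2)
U(J) = 1/(2*J) (U(J) = 1/(J + J) = 1/(2*J))
L(z) = 1/(2*z)
L(t(b, 2))⁴ = ((½)/2)⁴ = ((½)*(½))⁴ = (¼)⁴ = 1/256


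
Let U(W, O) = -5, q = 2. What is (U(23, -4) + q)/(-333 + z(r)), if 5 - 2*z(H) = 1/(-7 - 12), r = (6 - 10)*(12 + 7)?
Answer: 19/2093 ≈ 0.0090779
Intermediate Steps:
r = -76 (r = -4*19 = -76)
z(H) = 48/19 (z(H) = 5/2 - 1/(2*(-7 - 12)) = 5/2 - ½/(-19) = 5/2 - ½*(-1/19) = 5/2 + 1/38 = 48/19)
(U(23, -4) + q)/(-333 + z(r)) = (-5 + 2)/(-333 + 48/19) = -3/(-6279/19) = -3*(-19/6279) = 19/2093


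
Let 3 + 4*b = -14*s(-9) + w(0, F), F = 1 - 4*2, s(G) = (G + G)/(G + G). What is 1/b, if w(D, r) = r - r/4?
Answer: -16/89 ≈ -0.17978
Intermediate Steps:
s(G) = 1 (s(G) = (2*G)/((2*G)) = (2*G)*(1/(2*G)) = 1)
F = -7 (F = 1 - 8 = -7)
w(D, r) = 3*r/4 (w(D, r) = r - r/4 = 3*r/4)
b = -89/16 (b = -¾ + (-14*1 + (¾)*(-7))/4 = -¾ + (-14 - 21/4)/4 = -¾ + (¼)*(-77/4) = -¾ - 77/16 = -89/16 ≈ -5.5625)
1/b = 1/(-89/16) = -16/89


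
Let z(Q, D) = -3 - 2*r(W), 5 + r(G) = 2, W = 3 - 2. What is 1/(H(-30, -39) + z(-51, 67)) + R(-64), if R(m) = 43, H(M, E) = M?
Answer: 1160/27 ≈ 42.963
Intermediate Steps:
W = 1
r(G) = -3 (r(G) = -5 + 2 = -3)
z(Q, D) = 3 (z(Q, D) = -3 - 2*(-3) = -3 + 6 = 3)
1/(H(-30, -39) + z(-51, 67)) + R(-64) = 1/(-30 + 3) + 43 = 1/(-27) + 43 = -1/27 + 43 = 1160/27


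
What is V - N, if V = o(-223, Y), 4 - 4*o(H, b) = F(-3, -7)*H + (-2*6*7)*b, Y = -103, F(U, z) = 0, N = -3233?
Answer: 1071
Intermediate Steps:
o(H, b) = 1 + 21*b (o(H, b) = 1 - (0*H + (-2*6*7)*b)/4 = 1 - (0 + (-12*7)*b)/4 = 1 - (0 - 84*b)/4 = 1 - (-21)*b = 1 + 21*b)
V = -2162 (V = 1 + 21*(-103) = 1 - 2163 = -2162)
V - N = -2162 - 1*(-3233) = -2162 + 3233 = 1071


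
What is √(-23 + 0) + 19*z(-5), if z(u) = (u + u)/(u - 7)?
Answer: 95/6 + I*√23 ≈ 15.833 + 4.7958*I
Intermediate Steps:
z(u) = 2*u/(-7 + u) (z(u) = (2*u)/(-7 + u) = 2*u/(-7 + u))
√(-23 + 0) + 19*z(-5) = √(-23 + 0) + 19*(2*(-5)/(-7 - 5)) = √(-23) + 19*(2*(-5)/(-12)) = I*√23 + 19*(2*(-5)*(-1/12)) = I*√23 + 19*(⅚) = I*√23 + 95/6 = 95/6 + I*√23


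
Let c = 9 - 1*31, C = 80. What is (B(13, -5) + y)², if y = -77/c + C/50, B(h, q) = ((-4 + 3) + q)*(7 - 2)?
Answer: 62001/100 ≈ 620.01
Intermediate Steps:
c = -22 (c = 9 - 31 = -22)
B(h, q) = -5 + 5*q (B(h, q) = (-1 + q)*5 = -5 + 5*q)
y = 51/10 (y = -77/(-22) + 80/50 = -77*(-1/22) + 80*(1/50) = 7/2 + 8/5 = 51/10 ≈ 5.1000)
(B(13, -5) + y)² = ((-5 + 5*(-5)) + 51/10)² = ((-5 - 25) + 51/10)² = (-30 + 51/10)² = (-249/10)² = 62001/100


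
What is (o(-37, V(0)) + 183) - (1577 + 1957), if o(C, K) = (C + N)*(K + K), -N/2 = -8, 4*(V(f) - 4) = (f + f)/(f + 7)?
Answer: -3519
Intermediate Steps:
V(f) = 4 + f/(2*(7 + f)) (V(f) = 4 + ((f + f)/(f + 7))/4 = 4 + ((2*f)/(7 + f))/4 = 4 + (2*f/(7 + f))/4 = 4 + f/(2*(7 + f)))
N = 16 (N = -2*(-8) = 16)
o(C, K) = 2*K*(16 + C) (o(C, K) = (C + 16)*(K + K) = (16 + C)*(2*K) = 2*K*(16 + C))
(o(-37, V(0)) + 183) - (1577 + 1957) = (2*((56 + 9*0)/(2*(7 + 0)))*(16 - 37) + 183) - (1577 + 1957) = (2*((½)*(56 + 0)/7)*(-21) + 183) - 1*3534 = (2*((½)*(⅐)*56)*(-21) + 183) - 3534 = (2*4*(-21) + 183) - 3534 = (-168 + 183) - 3534 = 15 - 3534 = -3519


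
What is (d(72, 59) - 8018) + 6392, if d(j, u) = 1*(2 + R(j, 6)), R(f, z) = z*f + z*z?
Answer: -1156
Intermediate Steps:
R(f, z) = z² + f*z (R(f, z) = f*z + z² = z² + f*z)
d(j, u) = 38 + 6*j (d(j, u) = 1*(2 + 6*(j + 6)) = 1*(2 + 6*(6 + j)) = 1*(2 + (36 + 6*j)) = 1*(38 + 6*j) = 38 + 6*j)
(d(72, 59) - 8018) + 6392 = ((38 + 6*72) - 8018) + 6392 = ((38 + 432) - 8018) + 6392 = (470 - 8018) + 6392 = -7548 + 6392 = -1156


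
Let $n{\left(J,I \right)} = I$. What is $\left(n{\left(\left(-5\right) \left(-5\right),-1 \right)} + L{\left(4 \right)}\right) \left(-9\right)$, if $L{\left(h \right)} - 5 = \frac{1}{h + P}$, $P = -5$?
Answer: $-27$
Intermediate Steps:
$L{\left(h \right)} = 5 + \frac{1}{-5 + h}$ ($L{\left(h \right)} = 5 + \frac{1}{h - 5} = 5 + \frac{1}{-5 + h}$)
$\left(n{\left(\left(-5\right) \left(-5\right),-1 \right)} + L{\left(4 \right)}\right) \left(-9\right) = \left(-1 + \frac{-24 + 5 \cdot 4}{-5 + 4}\right) \left(-9\right) = \left(-1 + \frac{-24 + 20}{-1}\right) \left(-9\right) = \left(-1 - -4\right) \left(-9\right) = \left(-1 + 4\right) \left(-9\right) = 3 \left(-9\right) = -27$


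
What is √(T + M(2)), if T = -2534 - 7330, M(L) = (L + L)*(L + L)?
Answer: 2*I*√2462 ≈ 99.237*I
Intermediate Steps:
M(L) = 4*L² (M(L) = (2*L)*(2*L) = 4*L²)
T = -9864
√(T + M(2)) = √(-9864 + 4*2²) = √(-9864 + 4*4) = √(-9864 + 16) = √(-9848) = 2*I*√2462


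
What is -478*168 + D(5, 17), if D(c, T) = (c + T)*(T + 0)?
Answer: -79930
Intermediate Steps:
D(c, T) = T*(T + c) (D(c, T) = (T + c)*T = T*(T + c))
-478*168 + D(5, 17) = -478*168 + 17*(17 + 5) = -80304 + 17*22 = -80304 + 374 = -79930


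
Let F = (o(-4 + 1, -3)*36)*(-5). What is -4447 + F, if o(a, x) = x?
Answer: -3907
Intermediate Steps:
F = 540 (F = -3*36*(-5) = -108*(-5) = 540)
-4447 + F = -4447 + 540 = -3907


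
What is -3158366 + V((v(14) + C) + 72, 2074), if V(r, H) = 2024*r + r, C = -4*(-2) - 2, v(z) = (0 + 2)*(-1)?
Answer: -3004466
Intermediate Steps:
v(z) = -2 (v(z) = 2*(-1) = -2)
C = 6 (C = 8 - 2 = 6)
V(r, H) = 2025*r
-3158366 + V((v(14) + C) + 72, 2074) = -3158366 + 2025*((-2 + 6) + 72) = -3158366 + 2025*(4 + 72) = -3158366 + 2025*76 = -3158366 + 153900 = -3004466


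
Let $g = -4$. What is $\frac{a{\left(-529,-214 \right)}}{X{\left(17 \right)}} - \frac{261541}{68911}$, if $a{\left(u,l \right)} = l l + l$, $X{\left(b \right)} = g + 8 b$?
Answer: $\frac{517762965}{1516042} \approx 341.52$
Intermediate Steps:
$X{\left(b \right)} = -4 + 8 b$
$a{\left(u,l \right)} = l + l^{2}$ ($a{\left(u,l \right)} = l^{2} + l = l + l^{2}$)
$\frac{a{\left(-529,-214 \right)}}{X{\left(17 \right)}} - \frac{261541}{68911} = \frac{\left(-214\right) \left(1 - 214\right)}{-4 + 8 \cdot 17} - \frac{261541}{68911} = \frac{\left(-214\right) \left(-213\right)}{-4 + 136} - \frac{261541}{68911} = \frac{45582}{132} - \frac{261541}{68911} = 45582 \cdot \frac{1}{132} - \frac{261541}{68911} = \frac{7597}{22} - \frac{261541}{68911} = \frac{517762965}{1516042}$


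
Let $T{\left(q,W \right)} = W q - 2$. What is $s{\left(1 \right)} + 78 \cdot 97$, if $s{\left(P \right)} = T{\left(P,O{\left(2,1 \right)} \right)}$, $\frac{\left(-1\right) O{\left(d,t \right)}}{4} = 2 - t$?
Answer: $7560$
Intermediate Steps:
$O{\left(d,t \right)} = -8 + 4 t$ ($O{\left(d,t \right)} = - 4 \left(2 - t\right) = -8 + 4 t$)
$T{\left(q,W \right)} = -2 + W q$
$s{\left(P \right)} = -2 - 4 P$ ($s{\left(P \right)} = -2 + \left(-8 + 4 \cdot 1\right) P = -2 + \left(-8 + 4\right) P = -2 - 4 P$)
$s{\left(1 \right)} + 78 \cdot 97 = \left(-2 - 4\right) + 78 \cdot 97 = \left(-2 - 4\right) + 7566 = -6 + 7566 = 7560$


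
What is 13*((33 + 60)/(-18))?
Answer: -403/6 ≈ -67.167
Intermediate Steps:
13*((33 + 60)/(-18)) = 13*(-1/18*93) = 13*(-31/6) = -403/6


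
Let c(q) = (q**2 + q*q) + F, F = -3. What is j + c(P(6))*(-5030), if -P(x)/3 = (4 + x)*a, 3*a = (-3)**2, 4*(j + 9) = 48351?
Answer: -325835325/4 ≈ -8.1459e+7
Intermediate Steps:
j = 48315/4 (j = -9 + (1/4)*48351 = -9 + 48351/4 = 48315/4 ≈ 12079.)
a = 3 (a = (1/3)*(-3)**2 = (1/3)*9 = 3)
P(x) = -36 - 9*x (P(x) = -3*(4 + x)*3 = -3*(12 + 3*x) = -36 - 9*x)
c(q) = -3 + 2*q**2 (c(q) = (q**2 + q*q) - 3 = (q**2 + q**2) - 3 = 2*q**2 - 3 = -3 + 2*q**2)
j + c(P(6))*(-5030) = 48315/4 + (-3 + 2*(-36 - 9*6)**2)*(-5030) = 48315/4 + (-3 + 2*(-36 - 54)**2)*(-5030) = 48315/4 + (-3 + 2*(-90)**2)*(-5030) = 48315/4 + (-3 + 2*8100)*(-5030) = 48315/4 + (-3 + 16200)*(-5030) = 48315/4 + 16197*(-5030) = 48315/4 - 81470910 = -325835325/4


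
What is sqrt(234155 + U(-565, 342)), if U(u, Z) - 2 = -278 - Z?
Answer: sqrt(233537) ≈ 483.26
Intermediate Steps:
U(u, Z) = -276 - Z (U(u, Z) = 2 + (-278 - Z) = -276 - Z)
sqrt(234155 + U(-565, 342)) = sqrt(234155 + (-276 - 1*342)) = sqrt(234155 + (-276 - 342)) = sqrt(234155 - 618) = sqrt(233537)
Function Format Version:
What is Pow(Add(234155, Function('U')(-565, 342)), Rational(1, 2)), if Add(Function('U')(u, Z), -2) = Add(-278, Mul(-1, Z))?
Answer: Pow(233537, Rational(1, 2)) ≈ 483.26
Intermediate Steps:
Function('U')(u, Z) = Add(-276, Mul(-1, Z)) (Function('U')(u, Z) = Add(2, Add(-278, Mul(-1, Z))) = Add(-276, Mul(-1, Z)))
Pow(Add(234155, Function('U')(-565, 342)), Rational(1, 2)) = Pow(Add(234155, Add(-276, Mul(-1, 342))), Rational(1, 2)) = Pow(Add(234155, Add(-276, -342)), Rational(1, 2)) = Pow(Add(234155, -618), Rational(1, 2)) = Pow(233537, Rational(1, 2))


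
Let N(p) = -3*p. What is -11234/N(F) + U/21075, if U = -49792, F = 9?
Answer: 78470722/189675 ≈ 413.71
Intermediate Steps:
-11234/N(F) + U/21075 = -11234/((-3*9)) - 49792/21075 = -11234/(-27) - 49792*1/21075 = -11234*(-1/27) - 49792/21075 = 11234/27 - 49792/21075 = 78470722/189675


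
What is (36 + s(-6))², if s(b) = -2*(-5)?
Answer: 2116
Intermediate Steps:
s(b) = 10
(36 + s(-6))² = (36 + 10)² = 46² = 2116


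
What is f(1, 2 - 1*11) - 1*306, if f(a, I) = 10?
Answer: -296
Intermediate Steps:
f(1, 2 - 1*11) - 1*306 = 10 - 1*306 = 10 - 306 = -296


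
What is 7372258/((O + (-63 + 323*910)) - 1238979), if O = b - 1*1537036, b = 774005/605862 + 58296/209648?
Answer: -14631369875929197/4926198013463654 ≈ -2.9701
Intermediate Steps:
b = 6174622856/3969304893 (b = 774005*(1/605862) + 58296*(1/209648) = 774005/605862 + 7287/26206 = 6174622856/3969304893 ≈ 1.5556)
O = -6100958340894292/3969304893 (O = 6174622856/3969304893 - 1*1537036 = 6174622856/3969304893 - 1537036 = -6100958340894292/3969304893 ≈ -1.5370e+6)
7372258/((O + (-63 + 323*910)) - 1238979) = 7372258/((-6100958340894292/3969304893 + (-63 + 323*910)) - 1238979) = 7372258/((-6100958340894292/3969304893 + (-63 + 293930)) - 1238979) = 7372258/((-6100958340894292/3969304893 + 293867) - 1238979) = 7372258/(-4934510619903061/3969304893 - 1238979) = 7372258/(-9852396026927308/3969304893) = 7372258*(-3969304893/9852396026927308) = -14631369875929197/4926198013463654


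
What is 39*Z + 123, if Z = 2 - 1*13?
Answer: -306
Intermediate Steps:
Z = -11 (Z = 2 - 13 = -11)
39*Z + 123 = 39*(-11) + 123 = -429 + 123 = -306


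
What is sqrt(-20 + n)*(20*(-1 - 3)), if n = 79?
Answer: -80*sqrt(59) ≈ -614.49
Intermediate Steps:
sqrt(-20 + n)*(20*(-1 - 3)) = sqrt(-20 + 79)*(20*(-1 - 3)) = sqrt(59)*(20*(-4)) = sqrt(59)*(-80) = -80*sqrt(59)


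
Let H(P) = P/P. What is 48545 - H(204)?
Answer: 48544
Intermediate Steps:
H(P) = 1
48545 - H(204) = 48545 - 1*1 = 48545 - 1 = 48544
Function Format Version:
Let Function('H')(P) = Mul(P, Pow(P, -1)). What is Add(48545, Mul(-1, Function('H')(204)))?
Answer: 48544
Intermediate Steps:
Function('H')(P) = 1
Add(48545, Mul(-1, Function('H')(204))) = Add(48545, Mul(-1, 1)) = Add(48545, -1) = 48544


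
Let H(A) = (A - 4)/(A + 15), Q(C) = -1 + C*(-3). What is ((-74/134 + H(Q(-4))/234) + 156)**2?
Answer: 4015164919278241/166160586384 ≈ 24164.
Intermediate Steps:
Q(C) = -1 - 3*C
H(A) = (-4 + A)/(15 + A)
((-74/134 + H(Q(-4))/234) + 156)**2 = ((-74/134 + ((-4 + (-1 - 3*(-4)))/(15 + (-1 - 3*(-4))))/234) + 156)**2 = ((-74*1/134 + ((-4 + (-1 + 12))/(15 + (-1 + 12)))*(1/234)) + 156)**2 = ((-37/67 + ((-4 + 11)/(15 + 11))*(1/234)) + 156)**2 = ((-37/67 + (7/26)*(1/234)) + 156)**2 = ((-37/67 + 7/6084) + 156)**2 = (-224639/407628 + 156)**2 = (63365329/407628)**2 = 4015164919278241/166160586384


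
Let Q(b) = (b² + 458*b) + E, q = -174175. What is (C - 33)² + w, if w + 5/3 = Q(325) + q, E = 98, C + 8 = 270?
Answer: 398512/3 ≈ 1.3284e+5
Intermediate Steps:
C = 262 (C = -8 + 270 = 262)
Q(b) = 98 + b² + 458*b (Q(b) = (b² + 458*b) + 98 = 98 + b² + 458*b)
w = 241189/3 (w = -5/3 + ((98 + 325² + 458*325) - 174175) = -5/3 + ((98 + 105625 + 148850) - 174175) = -5/3 + (254573 - 174175) = -5/3 + 80398 = 241189/3 ≈ 80396.)
(C - 33)² + w = (262 - 33)² + 241189/3 = 229² + 241189/3 = 52441 + 241189/3 = 398512/3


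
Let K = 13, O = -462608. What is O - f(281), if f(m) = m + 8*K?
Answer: -462993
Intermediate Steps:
f(m) = 104 + m (f(m) = m + 8*13 = m + 104 = 104 + m)
O - f(281) = -462608 - (104 + 281) = -462608 - 1*385 = -462608 - 385 = -462993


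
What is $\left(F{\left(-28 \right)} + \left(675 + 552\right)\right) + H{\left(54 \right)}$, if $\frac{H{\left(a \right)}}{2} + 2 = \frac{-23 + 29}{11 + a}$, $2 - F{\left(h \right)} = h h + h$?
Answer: $\frac{30497}{65} \approx 469.18$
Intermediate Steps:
$F{\left(h \right)} = 2 - h - h^{2}$ ($F{\left(h \right)} = 2 - \left(h h + h\right) = 2 - \left(h^{2} + h\right) = 2 - \left(h + h^{2}\right) = 2 - h - h^{2}$)
$H{\left(a \right)} = -4 + \frac{12}{11 + a}$ ($H{\left(a \right)} = -4 + 2 \frac{-23 + 29}{11 + a} = -4 + 2 \frac{6}{11 + a} = -4 + \frac{12}{11 + a}$)
$\left(F{\left(-28 \right)} + \left(675 + 552\right)\right) + H{\left(54 \right)} = \left(\left(2 - -28 - \left(-28\right)^{2}\right) + \left(675 + 552\right)\right) + \frac{4 \left(-8 - 54\right)}{11 + 54} = \left(\left(2 + 28 - 784\right) + 1227\right) + \frac{4 \left(-8 - 54\right)}{65} = \left(\left(2 + 28 - 784\right) + 1227\right) + 4 \cdot \frac{1}{65} \left(-62\right) = \left(-754 + 1227\right) - \frac{248}{65} = 473 - \frac{248}{65} = \frac{30497}{65}$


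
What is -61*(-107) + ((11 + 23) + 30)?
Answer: 6591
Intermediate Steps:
-61*(-107) + ((11 + 23) + 30) = 6527 + (34 + 30) = 6527 + 64 = 6591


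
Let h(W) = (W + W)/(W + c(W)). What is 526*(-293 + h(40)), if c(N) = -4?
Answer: -1376542/9 ≈ -1.5295e+5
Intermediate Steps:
h(W) = 2*W/(-4 + W) (h(W) = (W + W)/(W - 4) = (2*W)/(-4 + W) = 2*W/(-4 + W))
526*(-293 + h(40)) = 526*(-293 + 2*40/(-4 + 40)) = 526*(-293 + 2*40/36) = 526*(-293 + 2*40*(1/36)) = 526*(-293 + 20/9) = 526*(-2617/9) = -1376542/9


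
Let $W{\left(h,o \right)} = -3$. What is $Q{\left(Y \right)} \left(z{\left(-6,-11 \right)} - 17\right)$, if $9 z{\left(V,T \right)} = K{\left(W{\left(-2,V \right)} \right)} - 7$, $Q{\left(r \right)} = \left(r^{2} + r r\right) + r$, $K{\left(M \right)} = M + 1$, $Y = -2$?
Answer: $-108$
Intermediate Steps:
$K{\left(M \right)} = 1 + M$
$Q{\left(r \right)} = r + 2 r^{2}$ ($Q{\left(r \right)} = \left(r^{2} + r^{2}\right) + r = 2 r^{2} + r = r + 2 r^{2}$)
$z{\left(V,T \right)} = -1$ ($z{\left(V,T \right)} = \frac{\left(1 - 3\right) - 7}{9} = \frac{-2 - 7}{9} = \frac{1}{9} \left(-9\right) = -1$)
$Q{\left(Y \right)} \left(z{\left(-6,-11 \right)} - 17\right) = - 2 \left(1 + 2 \left(-2\right)\right) \left(-1 - 17\right) = - 2 \left(1 - 4\right) \left(-18\right) = \left(-2\right) \left(-3\right) \left(-18\right) = 6 \left(-18\right) = -108$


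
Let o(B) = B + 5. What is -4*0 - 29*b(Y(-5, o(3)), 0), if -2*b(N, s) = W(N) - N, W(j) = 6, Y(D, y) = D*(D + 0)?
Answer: -551/2 ≈ -275.50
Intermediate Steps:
o(B) = 5 + B
Y(D, y) = D² (Y(D, y) = D*D = D²)
b(N, s) = -3 + N/2 (b(N, s) = -(6 - N)/2 = -3 + N/2)
-4*0 - 29*b(Y(-5, o(3)), 0) = -4*0 - 29*(-3 + (½)*(-5)²) = 0 - 29*(-3 + (½)*25) = 0 - 29*(-3 + 25/2) = 0 - 29*19/2 = 0 - 551/2 = -551/2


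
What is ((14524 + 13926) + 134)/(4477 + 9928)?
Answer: 28584/14405 ≈ 1.9843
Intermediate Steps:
((14524 + 13926) + 134)/(4477 + 9928) = (28450 + 134)/14405 = 28584*(1/14405) = 28584/14405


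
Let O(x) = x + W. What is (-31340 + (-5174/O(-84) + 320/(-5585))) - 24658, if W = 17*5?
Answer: -68329188/1117 ≈ -61172.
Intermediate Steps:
W = 85
O(x) = 85 + x (O(x) = x + 85 = 85 + x)
(-31340 + (-5174/O(-84) + 320/(-5585))) - 24658 = (-31340 + (-5174/(85 - 84) + 320/(-5585))) - 24658 = (-31340 + (-5174/1 + 320*(-1/5585))) - 24658 = (-31340 + (-5174*1 - 64/1117)) - 24658 = (-31340 + (-5174 - 64/1117)) - 24658 = (-31340 - 5779422/1117) - 24658 = -40786202/1117 - 24658 = -68329188/1117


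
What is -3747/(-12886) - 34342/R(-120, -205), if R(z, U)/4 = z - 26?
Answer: 111179815/1881356 ≈ 59.096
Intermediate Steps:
R(z, U) = -104 + 4*z (R(z, U) = 4*(z - 26) = 4*(-26 + z) = -104 + 4*z)
-3747/(-12886) - 34342/R(-120, -205) = -3747/(-12886) - 34342/(-104 + 4*(-120)) = -3747*(-1/12886) - 34342/(-104 - 480) = 3747/12886 - 34342/(-584) = 3747/12886 - 34342*(-1/584) = 3747/12886 + 17171/292 = 111179815/1881356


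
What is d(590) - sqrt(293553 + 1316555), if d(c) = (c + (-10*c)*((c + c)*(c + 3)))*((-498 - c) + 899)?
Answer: 780279962490 - 2*sqrt(402527) ≈ 7.8028e+11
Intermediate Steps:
d(c) = (401 - c)*(c - 20*c**2*(3 + c)) (d(c) = (c + (-10*c)*((2*c)*(3 + c)))*(401 - c) = (c + (-10*c)*(2*c*(3 + c)))*(401 - c) = (c - 20*c**2*(3 + c))*(401 - c) = (401 - c)*(c - 20*c**2*(3 + c)))
d(590) - sqrt(293553 + 1316555) = 590*(401 - 24061*590 - 7960*590**2 + 20*590**3) - sqrt(293553 + 1316555) = 590*(401 - 14195990 - 7960*348100 + 20*205379000) - sqrt(1610108) = 590*(401 - 14195990 - 2770876000 + 4107580000) - 2*sqrt(402527) = 590*1322508411 - 2*sqrt(402527) = 780279962490 - 2*sqrt(402527)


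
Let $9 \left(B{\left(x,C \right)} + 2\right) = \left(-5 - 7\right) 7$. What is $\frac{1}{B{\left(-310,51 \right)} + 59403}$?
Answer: $\frac{3}{178175} \approx 1.6837 \cdot 10^{-5}$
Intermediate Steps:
$B{\left(x,C \right)} = - \frac{34}{3}$ ($B{\left(x,C \right)} = -2 + \frac{\left(-5 - 7\right) 7}{9} = -2 + \frac{\left(-12\right) 7}{9} = -2 + \frac{1}{9} \left(-84\right) = -2 - \frac{28}{3} = - \frac{34}{3}$)
$\frac{1}{B{\left(-310,51 \right)} + 59403} = \frac{1}{- \frac{34}{3} + 59403} = \frac{1}{\frac{178175}{3}} = \frac{3}{178175}$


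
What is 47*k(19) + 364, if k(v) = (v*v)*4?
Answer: 68232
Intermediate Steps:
k(v) = 4*v**2 (k(v) = v**2*4 = 4*v**2)
47*k(19) + 364 = 47*(4*19**2) + 364 = 47*(4*361) + 364 = 47*1444 + 364 = 67868 + 364 = 68232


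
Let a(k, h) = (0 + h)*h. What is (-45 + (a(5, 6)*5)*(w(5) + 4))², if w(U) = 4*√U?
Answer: 3047625 + 972000*√5 ≈ 5.2211e+6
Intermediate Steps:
a(k, h) = h² (a(k, h) = h*h = h²)
(-45 + (a(5, 6)*5)*(w(5) + 4))² = (-45 + (6²*5)*(4*√5 + 4))² = (-45 + (36*5)*(4 + 4*√5))² = (-45 + 180*(4 + 4*√5))² = (-45 + (720 + 720*√5))² = (675 + 720*√5)²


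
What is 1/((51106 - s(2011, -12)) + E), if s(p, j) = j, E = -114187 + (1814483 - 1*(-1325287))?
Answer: 1/3076701 ≈ 3.2502e-7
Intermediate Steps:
E = 3025583 (E = -114187 + (1814483 + 1325287) = -114187 + 3139770 = 3025583)
1/((51106 - s(2011, -12)) + E) = 1/((51106 - 1*(-12)) + 3025583) = 1/((51106 + 12) + 3025583) = 1/(51118 + 3025583) = 1/3076701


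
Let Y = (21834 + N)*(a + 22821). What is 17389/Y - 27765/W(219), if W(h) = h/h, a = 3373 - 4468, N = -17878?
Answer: -2386347757451/85948056 ≈ -27765.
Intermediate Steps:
a = -1095
Y = 85948056 (Y = (21834 - 17878)*(-1095 + 22821) = 3956*21726 = 85948056)
W(h) = 1
17389/Y - 27765/W(219) = 17389/85948056 - 27765/1 = 17389*(1/85948056) - 27765*1 = 17389/85948056 - 27765 = -2386347757451/85948056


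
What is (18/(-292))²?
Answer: 81/21316 ≈ 0.0038000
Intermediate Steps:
(18/(-292))² = (18*(-1/292))² = (-9/146)² = 81/21316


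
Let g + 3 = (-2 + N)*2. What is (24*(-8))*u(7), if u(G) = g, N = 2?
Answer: 576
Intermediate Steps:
g = -3 (g = -3 + (-2 + 2)*2 = -3 + 0*2 = -3 + 0 = -3)
u(G) = -3
(24*(-8))*u(7) = (24*(-8))*(-3) = -192*(-3) = 576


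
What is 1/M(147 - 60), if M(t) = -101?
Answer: -1/101 ≈ -0.0099010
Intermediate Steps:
1/M(147 - 60) = 1/(-101) = -1/101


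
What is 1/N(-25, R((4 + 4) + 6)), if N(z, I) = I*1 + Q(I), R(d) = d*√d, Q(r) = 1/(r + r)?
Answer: 28*√14/5489 ≈ 0.019087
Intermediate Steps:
Q(r) = 1/(2*r)
R(d) = d^(3/2)
N(z, I) = I + 1/(2*I) (N(z, I) = I*1 + 1/(2*I) = I + 1/(2*I))
1/N(-25, R((4 + 4) + 6)) = 1/(((4 + 4) + 6)^(3/2) + 1/(2*(((4 + 4) + 6)^(3/2)))) = 1/((8 + 6)^(3/2) + 1/(2*((8 + 6)^(3/2)))) = 1/(14^(3/2) + 1/(2*(14^(3/2)))) = 1/(14*√14 + 1/(2*((14*√14)))) = 1/(14*√14 + (√14/196)/2) = 1/(14*√14 + √14/392) = 1/(5489*√14/392) = 28*√14/5489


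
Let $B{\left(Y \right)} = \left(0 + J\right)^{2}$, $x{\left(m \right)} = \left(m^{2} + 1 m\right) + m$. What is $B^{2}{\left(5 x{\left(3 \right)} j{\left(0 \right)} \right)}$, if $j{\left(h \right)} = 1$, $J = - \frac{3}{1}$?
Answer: $81$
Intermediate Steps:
$J = -3$ ($J = \left(-3\right) 1 = -3$)
$x{\left(m \right)} = m^{2} + 2 m$ ($x{\left(m \right)} = \left(m^{2} + m\right) + m = \left(m + m^{2}\right) + m = m^{2} + 2 m$)
$B{\left(Y \right)} = 9$ ($B{\left(Y \right)} = \left(0 - 3\right)^{2} = \left(-3\right)^{2} = 9$)
$B^{2}{\left(5 x{\left(3 \right)} j{\left(0 \right)} \right)} = 9^{2} = 81$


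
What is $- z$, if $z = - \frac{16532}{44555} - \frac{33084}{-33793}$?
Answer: $- \frac{915391744}{1505647115} \approx -0.60797$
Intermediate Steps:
$z = \frac{915391744}{1505647115}$ ($z = \left(-16532\right) \frac{1}{44555} - - \frac{33084}{33793} = - \frac{16532}{44555} + \frac{33084}{33793} = \frac{915391744}{1505647115} \approx 0.60797$)
$- z = \left(-1\right) \frac{915391744}{1505647115} = - \frac{915391744}{1505647115}$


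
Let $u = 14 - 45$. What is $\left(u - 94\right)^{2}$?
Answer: $15625$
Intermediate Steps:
$u = -31$ ($u = 14 - 45 = -31$)
$\left(u - 94\right)^{2} = \left(-31 - 94\right)^{2} = \left(-125\right)^{2} = 15625$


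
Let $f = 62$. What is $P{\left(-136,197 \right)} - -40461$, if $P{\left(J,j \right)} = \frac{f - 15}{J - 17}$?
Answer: $\frac{6190486}{153} \approx 40461.0$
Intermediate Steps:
$P{\left(J,j \right)} = \frac{47}{-17 + J}$ ($P{\left(J,j \right)} = \frac{62 - 15}{J - 17} = \frac{47}{-17 + J}$)
$P{\left(-136,197 \right)} - -40461 = \frac{47}{-17 - 136} - -40461 = \frac{47}{-153} + 40461 = 47 \left(- \frac{1}{153}\right) + 40461 = - \frac{47}{153} + 40461 = \frac{6190486}{153}$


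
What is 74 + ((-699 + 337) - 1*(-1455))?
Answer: 1167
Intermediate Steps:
74 + ((-699 + 337) - 1*(-1455)) = 74 + (-362 + 1455) = 74 + 1093 = 1167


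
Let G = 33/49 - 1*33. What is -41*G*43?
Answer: 2792592/49 ≈ 56992.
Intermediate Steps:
G = -1584/49 (G = 33*(1/49) - 33 = 33/49 - 33 = -1584/49 ≈ -32.327)
-41*G*43 = -41*(-1584/49)*43 = (64944/49)*43 = 2792592/49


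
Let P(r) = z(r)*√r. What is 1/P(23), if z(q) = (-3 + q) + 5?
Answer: √23/575 ≈ 0.0083406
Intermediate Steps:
z(q) = 2 + q
P(r) = √r*(2 + r) (P(r) = (2 + r)*√r = √r*(2 + r))
1/P(23) = 1/(√23*(2 + 23)) = 1/(√23*25) = 1/(25*√23) = √23/575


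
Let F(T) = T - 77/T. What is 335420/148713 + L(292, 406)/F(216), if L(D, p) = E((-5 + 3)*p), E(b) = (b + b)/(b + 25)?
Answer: 12347882818652/5451472524849 ≈ 2.2651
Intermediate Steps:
E(b) = 2*b/(25 + b) (E(b) = (2*b)/(25 + b) = 2*b/(25 + b))
L(D, p) = -4*p/(25 - 2*p) (L(D, p) = 2*((-5 + 3)*p)/(25 + (-5 + 3)*p) = 2*(-2*p)/(25 - 2*p) = -4*p/(25 - 2*p))
335420/148713 + L(292, 406)/F(216) = 335420/148713 + (4*406/(-25 + 2*406))/(216 - 77/216) = 335420*(1/148713) + (4*406/(-25 + 812))/(216 - 77*1/216) = 335420/148713 + (4*406/787)/(216 - 77/216) = 335420/148713 + (4*406*(1/787))/(46579/216) = 335420/148713 + (1624/787)*(216/46579) = 335420/148713 + 350784/36657673 = 12347882818652/5451472524849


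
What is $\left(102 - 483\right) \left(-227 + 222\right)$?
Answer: $1905$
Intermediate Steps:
$\left(102 - 483\right) \left(-227 + 222\right) = \left(-381\right) \left(-5\right) = 1905$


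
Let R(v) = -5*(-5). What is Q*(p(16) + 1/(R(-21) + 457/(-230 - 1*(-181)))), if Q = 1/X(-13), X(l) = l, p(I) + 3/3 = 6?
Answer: -3889/9984 ≈ -0.38952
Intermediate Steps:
p(I) = 5 (p(I) = -1 + 6 = 5)
R(v) = 25
Q = -1/13 (Q = 1/(-13) = -1/13 ≈ -0.076923)
Q*(p(16) + 1/(R(-21) + 457/(-230 - 1*(-181)))) = -(5 + 1/(25 + 457/(-230 - 1*(-181))))/13 = -(5 + 1/(25 + 457/(-230 + 181)))/13 = -(5 + 1/(25 + 457/(-49)))/13 = -(5 + 1/(25 + 457*(-1/49)))/13 = -(5 + 1/(25 - 457/49))/13 = -(5 + 1/(768/49))/13 = -(5 + 49/768)/13 = -1/13*3889/768 = -3889/9984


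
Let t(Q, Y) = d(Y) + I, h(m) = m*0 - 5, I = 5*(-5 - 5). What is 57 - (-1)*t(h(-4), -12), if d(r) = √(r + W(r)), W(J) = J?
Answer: 7 + 2*I*√6 ≈ 7.0 + 4.899*I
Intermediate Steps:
d(r) = √2*√r (d(r) = √(r + r) = √(2*r) = √2*√r)
I = -50 (I = 5*(-10) = -50)
h(m) = -5 (h(m) = 0 - 5 = -5)
t(Q, Y) = -50 + √2*√Y (t(Q, Y) = √2*√Y - 50 = -50 + √2*√Y)
57 - (-1)*t(h(-4), -12) = 57 - (-1)*(-50 + √2*√(-12)) = 57 - (-1)*(-50 + √2*(2*I*√3)) = 57 - (-1)*(-50 + 2*I*√6) = 57 - (50 - 2*I*√6) = 57 + (-50 + 2*I*√6) = 7 + 2*I*√6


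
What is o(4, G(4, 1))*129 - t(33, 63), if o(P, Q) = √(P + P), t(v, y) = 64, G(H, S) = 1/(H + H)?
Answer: -64 + 258*√2 ≈ 300.87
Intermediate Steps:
G(H, S) = 1/(2*H)
o(P, Q) = √2*√P (o(P, Q) = √(2*P) = √2*√P)
o(4, G(4, 1))*129 - t(33, 63) = (√2*√4)*129 - 1*64 = (√2*2)*129 - 64 = (2*√2)*129 - 64 = 258*√2 - 64 = -64 + 258*√2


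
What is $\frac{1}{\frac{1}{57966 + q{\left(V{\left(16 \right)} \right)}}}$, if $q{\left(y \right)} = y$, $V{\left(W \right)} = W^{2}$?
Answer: $58222$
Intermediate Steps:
$\frac{1}{\frac{1}{57966 + q{\left(V{\left(16 \right)} \right)}}} = \frac{1}{\frac{1}{57966 + 16^{2}}} = \frac{1}{\frac{1}{57966 + 256}} = \frac{1}{\frac{1}{58222}} = 58222$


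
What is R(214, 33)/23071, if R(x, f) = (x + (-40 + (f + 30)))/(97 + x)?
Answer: 237/7175081 ≈ 3.3031e-5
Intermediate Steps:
R(x, f) = (-10 + f + x)/(97 + x) (R(x, f) = (x + (-40 + (30 + f)))/(97 + x) = (x + (-10 + f))/(97 + x) = (-10 + f + x)/(97 + x))
R(214, 33)/23071 = ((-10 + 33 + 214)/(97 + 214))/23071 = (237/311)*(1/23071) = 237/7175081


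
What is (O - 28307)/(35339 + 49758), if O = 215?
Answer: -28092/85097 ≈ -0.33012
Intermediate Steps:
(O - 28307)/(35339 + 49758) = (215 - 28307)/(35339 + 49758) = -28092/85097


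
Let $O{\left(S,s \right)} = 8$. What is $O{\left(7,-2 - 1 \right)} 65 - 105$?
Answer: $415$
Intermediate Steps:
$O{\left(7,-2 - 1 \right)} 65 - 105 = 8 \cdot 65 - 105 = 520 - 105 = 415$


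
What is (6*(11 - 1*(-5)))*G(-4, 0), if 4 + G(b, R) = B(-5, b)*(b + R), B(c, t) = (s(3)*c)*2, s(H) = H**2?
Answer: 34176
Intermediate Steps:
B(c, t) = 18*c (B(c, t) = (3**2*c)*2 = (9*c)*2 = 18*c)
G(b, R) = -4 - 90*R - 90*b (G(b, R) = -4 + (18*(-5))*(b + R) = -4 - 90*(R + b) = -4 + (-90*R - 90*b) = -4 - 90*R - 90*b)
(6*(11 - 1*(-5)))*G(-4, 0) = (6*(11 - 1*(-5)))*(-4 - 90*0 - 90*(-4)) = (6*(11 + 5))*(-4 + 0 + 360) = (6*16)*356 = 96*356 = 34176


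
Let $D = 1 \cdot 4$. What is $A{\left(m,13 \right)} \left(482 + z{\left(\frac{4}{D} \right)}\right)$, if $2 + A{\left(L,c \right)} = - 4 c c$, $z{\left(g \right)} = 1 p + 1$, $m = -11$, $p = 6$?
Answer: $-331542$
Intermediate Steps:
$D = 4$
$z{\left(g \right)} = 7$ ($z{\left(g \right)} = 1 \cdot 6 + 1 = 6 + 1 = 7$)
$A{\left(L,c \right)} = -2 - 4 c^{2}$ ($A{\left(L,c \right)} = -2 + - 4 c c = -2 - 4 c^{2}$)
$A{\left(m,13 \right)} \left(482 + z{\left(\frac{4}{D} \right)}\right) = \left(-2 - 4 \cdot 13^{2}\right) \left(482 + 7\right) = \left(-2 - 676\right) 489 = \left(-678\right) 489 = -331542$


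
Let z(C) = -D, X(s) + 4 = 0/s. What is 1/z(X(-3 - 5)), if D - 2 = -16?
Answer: 1/14 ≈ 0.071429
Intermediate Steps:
D = -14 (D = 2 - 16 = -14)
X(s) = -4 (X(s) = -4 + 0/s = -4 + 0 = -4)
z(C) = 14 (z(C) = -1*(-14) = 14)
1/z(X(-3 - 5)) = 1/14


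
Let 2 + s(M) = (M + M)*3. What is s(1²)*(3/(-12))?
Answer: -1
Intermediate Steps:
s(M) = -2 + 6*M (s(M) = -2 + (M + M)*3 = -2 + (2*M)*3 = -2 + 6*M)
s(1²)*(3/(-12)) = (-2 + 6*1²)*(3/(-12)) = (-2 + 6*1)*(3*(-1/12)) = (-2 + 6)*(-¼) = 4*(-¼) = -1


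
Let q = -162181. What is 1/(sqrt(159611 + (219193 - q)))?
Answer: sqrt(540985)/540985 ≈ 0.0013596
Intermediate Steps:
1/(sqrt(159611 + (219193 - q))) = 1/(sqrt(159611 + (219193 - 1*(-162181)))) = 1/(sqrt(159611 + (219193 + 162181))) = 1/(sqrt(159611 + 381374)) = 1/(sqrt(540985)) = sqrt(540985)/540985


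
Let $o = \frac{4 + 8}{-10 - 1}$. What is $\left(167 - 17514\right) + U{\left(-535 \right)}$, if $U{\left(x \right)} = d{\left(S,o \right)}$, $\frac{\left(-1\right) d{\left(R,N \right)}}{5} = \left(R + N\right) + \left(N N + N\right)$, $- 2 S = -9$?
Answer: $- \frac{4202219}{242} \approx -17365.0$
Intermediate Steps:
$S = \frac{9}{2}$ ($S = \left(- \frac{1}{2}\right) \left(-9\right) = \frac{9}{2} \approx 4.5$)
$o = - \frac{12}{11}$ ($o = \frac{12}{-11} = 12 \left(- \frac{1}{11}\right) = - \frac{12}{11} \approx -1.0909$)
$d{\left(R,N \right)} = - 10 N - 5 R - 5 N^{2}$ ($d{\left(R,N \right)} = - 5 \left(\left(R + N\right) + \left(N N + N\right)\right) = - 5 \left(\left(N + R\right) + \left(N^{2} + N\right)\right) = - 5 \left(\left(N + R\right) + \left(N + N^{2}\right)\right) = - 5 \left(R + N^{2} + 2 N\right) = - 10 N - 5 R - 5 N^{2}$)
$U{\left(x \right)} = - \frac{4245}{242}$ ($U{\left(x \right)} = \left(-10\right) \left(- \frac{12}{11}\right) - \frac{45}{2} - 5 \left(- \frac{12}{11}\right)^{2} = \frac{120}{11} - \frac{45}{2} - \frac{720}{121} = - \frac{4245}{242}$)
$\left(167 - 17514\right) + U{\left(-535 \right)} = \left(167 - 17514\right) - \frac{4245}{242} = -17347 - \frac{4245}{242} = - \frac{4202219}{242}$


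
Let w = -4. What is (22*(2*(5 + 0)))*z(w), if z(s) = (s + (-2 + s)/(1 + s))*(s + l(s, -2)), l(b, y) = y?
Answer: 2640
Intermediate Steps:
z(s) = (-2 + s)*(s + (-2 + s)/(1 + s)) (z(s) = (s + (-2 + s)/(1 + s))*(s - 2) = (s + (-2 + s)/(1 + s))*(-2 + s) = (-2 + s)*(s + (-2 + s)/(1 + s)))
(22*(2*(5 + 0)))*z(w) = (22*(2*(5 + 0)))*((4 + (-4)³ - 6*(-4))/(1 - 4)) = (22*(2*5))*((4 - 64 + 24)/(-3)) = (22*10)*(-⅓*(-36)) = 220*12 = 2640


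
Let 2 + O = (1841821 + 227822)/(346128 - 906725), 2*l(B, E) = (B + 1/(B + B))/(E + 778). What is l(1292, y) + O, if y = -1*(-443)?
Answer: -6087673518441/1179146275472 ≈ -5.1628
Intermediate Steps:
y = 443
l(B, E) = (B + 1/(2*B))/(2*(778 + E)) (l(B, E) = ((B + 1/(B + B))/(E + 778))/2 = ((B + 1/(2*B))/(778 + E))/2 = (B + 1/(2*B))/(2*(778 + E)))
O = -3190837/560597 (O = -2 + (1841821 + 227822)/(346128 - 906725) = -2 + 2069643/(-560597) = -2 + 2069643*(-1/560597) = -2 - 2069643/560597 = -3190837/560597 ≈ -5.6919)
l(1292, y) + O = (¼)*(1 + 2*1292²)/(1292*(778 + 443)) - 3190837/560597 = (¼)*(1/1292)*(1 + 2*1669264)/1221 - 3190837/560597 = (¼)*(1/1292)*(1/1221)*(1 + 3338528) - 3190837/560597 = (¼)*(1/1292)*(1/1221)*3338529 - 3190837/560597 = 1112843/2103376 - 3190837/560597 = -6087673518441/1179146275472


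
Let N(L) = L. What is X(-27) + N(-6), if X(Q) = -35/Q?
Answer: -127/27 ≈ -4.7037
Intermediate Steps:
X(-27) + N(-6) = -35/(-27) - 6 = -35*(-1/27) - 6 = 35/27 - 6 = -127/27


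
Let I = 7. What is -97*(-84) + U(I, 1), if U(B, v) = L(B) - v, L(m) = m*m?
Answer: 8196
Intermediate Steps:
L(m) = m²
U(B, v) = B² - v
-97*(-84) + U(I, 1) = -97*(-84) + (7² - 1*1) = 8148 + (49 - 1) = 8148 + 48 = 8196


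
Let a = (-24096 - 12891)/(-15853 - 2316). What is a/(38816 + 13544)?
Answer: 36987/951328840 ≈ 3.8879e-5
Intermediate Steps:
a = 36987/18169 (a = -36987/(-18169) = -36987*(-1/18169) = 36987/18169 ≈ 2.0357)
a/(38816 + 13544) = 36987/(18169*(38816 + 13544)) = (36987/18169)/52360 = (36987/18169)*(1/52360) = 36987/951328840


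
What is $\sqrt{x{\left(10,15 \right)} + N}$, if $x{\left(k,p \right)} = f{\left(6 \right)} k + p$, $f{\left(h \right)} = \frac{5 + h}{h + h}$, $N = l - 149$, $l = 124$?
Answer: $\frac{i \sqrt{30}}{6} \approx 0.91287 i$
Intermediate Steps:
$N = -25$ ($N = 124 - 149 = -25$)
$f{\left(h \right)} = \frac{5 + h}{2 h}$
$x{\left(k,p \right)} = p + \frac{11 k}{12}$ ($x{\left(k,p \right)} = \frac{5 + 6}{2 \cdot 6} k + p = \frac{1}{2} \cdot \frac{1}{6} \cdot 11 k + p = \frac{11 k}{12} + p = p + \frac{11 k}{12}$)
$\sqrt{x{\left(10,15 \right)} + N} = \sqrt{\left(15 + \frac{11}{12} \cdot 10\right) - 25} = \sqrt{\left(15 + \frac{55}{6}\right) - 25} = \sqrt{\frac{145}{6} - 25} = \sqrt{- \frac{5}{6}} = \frac{i \sqrt{30}}{6}$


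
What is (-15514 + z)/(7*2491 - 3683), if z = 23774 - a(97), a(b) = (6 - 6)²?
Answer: 4130/6877 ≈ 0.60055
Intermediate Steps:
a(b) = 0 (a(b) = 0² = 0)
z = 23774 (z = 23774 - 1*0 = 23774 + 0 = 23774)
(-15514 + z)/(7*2491 - 3683) = (-15514 + 23774)/(7*2491 - 3683) = 8260/(17437 - 3683) = 8260/13754 = 8260*(1/13754) = 4130/6877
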